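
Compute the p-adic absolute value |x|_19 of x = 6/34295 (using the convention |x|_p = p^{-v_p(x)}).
|6/34295|_19 = 6859

Step 1 — compute v_19(x) by factoring powers of 19 out of the numerator and denominator: v_19(6/34295) = -3. Step 2 — apply |x|_p = p^{-v_p(x)} = 19^{3} = 6859.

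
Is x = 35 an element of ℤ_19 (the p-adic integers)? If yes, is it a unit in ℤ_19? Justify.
x ∈ ℤ_19^× (unit); v_19(x) = 0

ℤ_19 = {x ∈ ℚ_19 : v_19(x) ≥ 0} and ℤ_19^× = {x ∈ ℤ_19 : v_19(x) = 0}. Here v_19(35) = v_19(num) − v_19(den) = 0; compare against these criteria.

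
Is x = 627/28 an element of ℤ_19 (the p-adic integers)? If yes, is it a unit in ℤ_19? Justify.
x ∈ ℤ_19 but not a unit; v_19(x) = 1 > 0

ℤ_19 = {x ∈ ℚ_19 : v_19(x) ≥ 0} and ℤ_19^× = {x ∈ ℤ_19 : v_19(x) = 0}. Here v_19(627/28) = v_19(num) − v_19(den) = 1; compare against these criteria.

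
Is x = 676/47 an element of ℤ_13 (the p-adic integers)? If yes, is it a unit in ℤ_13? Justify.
x ∈ ℤ_13 but not a unit; v_13(x) = 2 > 0

ℤ_13 = {x ∈ ℚ_13 : v_13(x) ≥ 0} and ℤ_13^× = {x ∈ ℤ_13 : v_13(x) = 0}. Here v_13(676/47) = v_13(num) − v_13(den) = 2; compare against these criteria.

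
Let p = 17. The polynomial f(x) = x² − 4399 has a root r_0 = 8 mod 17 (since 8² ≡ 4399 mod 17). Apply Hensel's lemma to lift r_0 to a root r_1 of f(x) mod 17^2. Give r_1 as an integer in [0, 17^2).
r_1 = 8 (mod 289)

Hensel's recurrence: r_{i+1} = r_i − f(r_i)·(f′(r_i))^{-1} mod 17^{i+2}, with f′(x) = 2x. Iterate:
  r_0 = 8 (mod 17)
  r_1 = 8 (mod 289)
Final: r_1 = 8, and one checks f(r_1) ≡ 0 mod 17^2.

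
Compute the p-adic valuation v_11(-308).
v_11(-308) = 1

v_11(n) is the largest exponent k such that 11^k divides n. Factor out: -308 = -11^1 · 28. (Sign doesn't affect v_p.) So v_11(-308) = 1.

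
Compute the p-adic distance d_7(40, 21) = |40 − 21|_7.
d_7(40, 21) = 1

Step 1 — x − y = 40 − 21 = 19. Step 2 — v_7(19) = 0 (factor: 19 = (7^0 · 19); the sign does not affect v_p). Step 3 — |x − y|_7 = 7^{0} = 1.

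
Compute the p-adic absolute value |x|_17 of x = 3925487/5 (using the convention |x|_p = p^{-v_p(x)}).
|3925487/5|_17 = 1/83521

Step 1 — compute v_17(x) by factoring powers of 17 out of the numerator and denominator: v_17(3925487/5) = 4. Step 2 — apply |x|_p = p^{-v_p(x)} = 17^{-4} = 1/83521.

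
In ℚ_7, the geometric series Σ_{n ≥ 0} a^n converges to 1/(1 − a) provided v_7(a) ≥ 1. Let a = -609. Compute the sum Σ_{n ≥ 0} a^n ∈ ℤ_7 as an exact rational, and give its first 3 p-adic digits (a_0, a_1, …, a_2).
Σ a^n = 1/(1 − a) = 1/610;  first 3 digits = (1, 4, 3)

v_7(a) = 1 ≥ 1, so the series converges in ℤ_7 to 1/(1 − a) = 1/(1 − (-609)) = 1/610. Expand this rational in ℤ_7: compute digits iteratively via d_i = x_i mod 7, x_{i+1} = (x_i − d_i)/7. The first 3 digits are (1, 4, 3).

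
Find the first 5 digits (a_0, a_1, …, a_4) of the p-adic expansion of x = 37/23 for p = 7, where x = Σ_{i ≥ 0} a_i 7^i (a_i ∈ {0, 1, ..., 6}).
(a_0, …, a_4) = (1, 1, 2, 0, 3)

v_7(37/23) = 0 (numerator and denominator both coprime to 7), so x ∈ ℤ_7^×. Compute digits iteratively via a_i = x_i mod 7, x_{i+1} = (x_i − a_i)/7, with x_0 = x:
  x_0 = 37/23;  a_0 = 1;  x_1 = (x_0 − 1)/7 = 2/23
  x_1 = 2/23;  a_1 = 1;  x_2 = (x_1 − 1)/7 = -3/23
  x_2 = -3/23;  a_2 = 2;  x_3 = (x_2 − 2)/7 = -7/23
  x_3 = -7/23;  a_3 = 0;  x_4 = (x_3 − 0)/7 = -1/23
  x_4 = -1/23;  a_4 = 3;  x_5 = (x_4 − 3)/7 = -10/23
Digits: (1, 1, 2, 0, 3).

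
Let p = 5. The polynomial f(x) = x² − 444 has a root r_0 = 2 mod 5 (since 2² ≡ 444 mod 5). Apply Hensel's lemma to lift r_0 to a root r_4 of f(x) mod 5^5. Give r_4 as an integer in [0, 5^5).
r_4 = 962 (mod 3125)

Hensel's recurrence: r_{i+1} = r_i − f(r_i)·(f′(r_i))^{-1} mod 5^{i+2}, with f′(x) = 2x. Iterate:
  r_0 = 2 (mod 5)
  r_1 = 12 (mod 25)
  r_2 = 87 (mod 125)
  r_3 = 337 (mod 625)
  r_4 = 962 (mod 3125)
Final: r_4 = 962, and one checks f(r_4) ≡ 0 mod 5^5.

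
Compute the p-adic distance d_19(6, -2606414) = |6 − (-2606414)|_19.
d_19(6, -2606414) = 1/130321

Step 1 — x − y = 6 − (-2606414) = 2606420. Step 2 — v_19(2606420) = 4 (factor: 2606420 = (19^4 · 20); the sign does not affect v_p). Step 3 — |x − y|_19 = 19^{-4} = 1/130321.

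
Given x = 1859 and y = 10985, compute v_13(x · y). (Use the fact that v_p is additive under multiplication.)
v_13(20421115) = 5

v_p(x) = 2 (factor: 1859 = 13^2 · 11); v_p(y) = 3 (factor: 10985 = 13^3 · 5). Additivity: v_p(xy) = v_p(x) + v_p(y) = 2 + 3 = 5. (Direct check: xy = 20421115 = 13^5 · (55).)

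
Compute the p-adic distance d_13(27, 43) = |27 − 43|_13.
d_13(27, 43) = 1

Step 1 — x − y = 27 − 43 = -16. Step 2 — v_13(-16) = 0 (factor: -16 = −(13^0 · 16); the sign does not affect v_p). Step 3 — |x − y|_13 = 13^{0} = 1.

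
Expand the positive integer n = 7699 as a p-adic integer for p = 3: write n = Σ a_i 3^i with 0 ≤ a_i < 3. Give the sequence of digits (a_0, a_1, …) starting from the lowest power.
(a_0, a_1, …) = (1, 1, 0, 0, 2, 1, 1, 0, 1)

Repeated division by 3 gives the digits low-to-high: 7699 = 1 + 1·3^1 + 2·3^4 + 1·3^5 + 1·3^6 + 1·3^8. Digit sequence: (1, 1, 0, 0, 2, 1, 1, 0, 1).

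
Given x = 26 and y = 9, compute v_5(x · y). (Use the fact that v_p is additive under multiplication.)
v_5(234) = 0

v_p(x) = 0 (factor: 26 = 5^0 · 26); v_p(y) = 0 (factor: 9 = 5^0 · 9). Additivity: v_p(xy) = v_p(x) + v_p(y) = 0 + 0 = 0. (Direct check: xy = 234 = 5^0 · (234).)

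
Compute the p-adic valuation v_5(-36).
v_5(-36) = 0

v_5(n) is the largest exponent k such that 5^k divides n. Factor out: -36 = -5^0 · 36. (Sign doesn't affect v_p.) So v_5(-36) = 0.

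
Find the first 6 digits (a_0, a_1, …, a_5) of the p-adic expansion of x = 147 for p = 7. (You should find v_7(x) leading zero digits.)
(a_0, …, a_5) = (0, 0, 3, 0, 0, 0)

v_7(147) = 2, so a_0 = ... = a_1 = 0. Factor out: x = 7^2 · u with u = 3 a unit in ℤ_7. Expand u iteratively via a_{v+i} = u_i mod 7, u_{i+1} = (u_i − a_{v+i})/7:
  u_0 = 3;  a_2 = 3;  u_1 = (u_0 − 3)/7 = 0
  u_1 = 0;  a_3 = 0;  u_2 = (u_1 − 0)/7 = 0
  u_2 = 0;  a_4 = 0;  u_3 = (u_2 − 0)/7 = 0
  u_3 = 0;  a_5 = 0;  u_4 = (u_3 − 0)/7 = 0
Digits: (0, 0, 3, 0, 0, 0).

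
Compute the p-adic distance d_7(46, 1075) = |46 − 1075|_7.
d_7(46, 1075) = 1/343

Step 1 — x − y = 46 − 1075 = -1029. Step 2 — v_7(-1029) = 3 (factor: -1029 = −(7^3 · 3); the sign does not affect v_p). Step 3 — |x − y|_7 = 7^{-3} = 1/343.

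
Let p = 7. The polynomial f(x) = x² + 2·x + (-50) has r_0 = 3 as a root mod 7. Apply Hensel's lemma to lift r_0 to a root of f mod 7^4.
r_3 = 1312 (mod 2401)

Hensel: r_{i+1} = r_i − f(r_i)·(f′(r_i))^{-1} mod 7^{i+2}, f′(x) = 2x + 2. Iterate:
  r_0 = 3 (mod 7)
  r_1 = 38 (mod 49)
  r_2 = 283 (mod 343)
  r_3 = 1312 (mod 2401)
Final: r = 1312 satisfies f(r) ≡ 0 mod 7^4.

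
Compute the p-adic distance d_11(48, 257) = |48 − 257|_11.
d_11(48, 257) = 1/11

Step 1 — x − y = 48 − 257 = -209. Step 2 — v_11(-209) = 1 (factor: -209 = −(11^1 · 19); the sign does not affect v_p). Step 3 — |x − y|_11 = 11^{-1} = 1/11.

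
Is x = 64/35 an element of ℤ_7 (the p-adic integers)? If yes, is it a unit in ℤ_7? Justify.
x ∉ ℤ_7 (v_7(x) = -1 < 0)

ℤ_7 = {x ∈ ℚ_7 : v_7(x) ≥ 0} and ℤ_7^× = {x ∈ ℤ_7 : v_7(x) = 0}. Here v_7(64/35) = v_7(num) − v_7(den) = -1; compare against these criteria.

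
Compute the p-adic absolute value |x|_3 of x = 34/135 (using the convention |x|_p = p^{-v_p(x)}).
|34/135|_3 = 27

Step 1 — compute v_3(x) by factoring powers of 3 out of the numerator and denominator: v_3(34/135) = -3. Step 2 — apply |x|_p = p^{-v_p(x)} = 3^{3} = 27.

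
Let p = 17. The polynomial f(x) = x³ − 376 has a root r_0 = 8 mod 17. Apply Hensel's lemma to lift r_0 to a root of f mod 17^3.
r_2 = 4836 (mod 4913)

Hensel: r_{i+1} = r_i − f(r_i)/f′(r_i) mod 17^{i+2}, where f′(x) = 3x². Iterate:
  r_0 = 8 (mod 17)
  r_1 = 212 (mod 289)
  r_2 = 4836 (mod 4913)
Final: r = 4836 with f(r) ≡ 0 mod 17^3.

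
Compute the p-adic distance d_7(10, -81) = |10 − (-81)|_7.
d_7(10, -81) = 1/7

Step 1 — x − y = 10 − (-81) = 91. Step 2 — v_7(91) = 1 (factor: 91 = (7^1 · 13); the sign does not affect v_p). Step 3 — |x − y|_7 = 7^{-1} = 1/7.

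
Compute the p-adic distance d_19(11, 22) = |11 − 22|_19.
d_19(11, 22) = 1

Step 1 — x − y = 11 − 22 = -11. Step 2 — v_19(-11) = 0 (factor: -11 = −(19^0 · 11); the sign does not affect v_p). Step 3 — |x − y|_19 = 19^{0} = 1.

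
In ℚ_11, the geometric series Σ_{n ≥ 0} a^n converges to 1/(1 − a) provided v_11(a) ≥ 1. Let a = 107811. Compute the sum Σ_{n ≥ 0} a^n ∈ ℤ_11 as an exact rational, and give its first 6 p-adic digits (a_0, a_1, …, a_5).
Σ a^n = 1/(1 − a) = -1/107810;  first 6 digits = (1, 0, 0, 4, 7, 0)

v_11(a) = 3 ≥ 1, so the series converges in ℤ_11 to 1/(1 − a) = 1/(1 − 107811) = -1/107810. Expand this rational in ℤ_11: compute digits iteratively via d_i = x_i mod 11, x_{i+1} = (x_i − d_i)/11. The first 6 digits are (1, 0, 0, 4, 7, 0).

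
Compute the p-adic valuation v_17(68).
v_17(68) = 1

v_17(n) is the largest exponent k such that 17^k divides n. Factor out: 68 = 17^1 · 4. (Sign doesn't affect v_p.) So v_17(68) = 1.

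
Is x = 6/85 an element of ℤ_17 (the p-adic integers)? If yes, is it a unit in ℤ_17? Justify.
x ∉ ℤ_17 (v_17(x) = -1 < 0)

ℤ_17 = {x ∈ ℚ_17 : v_17(x) ≥ 0} and ℤ_17^× = {x ∈ ℤ_17 : v_17(x) = 0}. Here v_17(6/85) = v_17(num) − v_17(den) = -1; compare against these criteria.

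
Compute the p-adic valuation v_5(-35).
v_5(-35) = 1

v_5(n) is the largest exponent k such that 5^k divides n. Factor out: -35 = -5^1 · 7. (Sign doesn't affect v_p.) So v_5(-35) = 1.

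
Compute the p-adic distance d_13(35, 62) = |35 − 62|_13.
d_13(35, 62) = 1

Step 1 — x − y = 35 − 62 = -27. Step 2 — v_13(-27) = 0 (factor: -27 = −(13^0 · 27); the sign does not affect v_p). Step 3 — |x − y|_13 = 13^{0} = 1.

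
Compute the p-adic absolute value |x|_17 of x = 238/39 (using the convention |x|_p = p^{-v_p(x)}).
|238/39|_17 = 1/17

Step 1 — compute v_17(x) by factoring powers of 17 out of the numerator and denominator: v_17(238/39) = 1. Step 2 — apply |x|_p = p^{-v_p(x)} = 17^{-1} = 1/17.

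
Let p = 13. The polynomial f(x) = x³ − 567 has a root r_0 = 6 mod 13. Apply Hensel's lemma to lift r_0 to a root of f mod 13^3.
r_2 = 305 (mod 2197)

Hensel: r_{i+1} = r_i − f(r_i)/f′(r_i) mod 13^{i+2}, where f′(x) = 3x². Iterate:
  r_0 = 6 (mod 13)
  r_1 = 136 (mod 169)
  r_2 = 305 (mod 2197)
Final: r = 305 with f(r) ≡ 0 mod 13^3.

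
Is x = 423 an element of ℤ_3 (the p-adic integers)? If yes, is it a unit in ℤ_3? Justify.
x ∈ ℤ_3 but not a unit; v_3(x) = 2 > 0

ℤ_3 = {x ∈ ℚ_3 : v_3(x) ≥ 0} and ℤ_3^× = {x ∈ ℤ_3 : v_3(x) = 0}. Here v_3(423) = v_3(num) − v_3(den) = 2; compare against these criteria.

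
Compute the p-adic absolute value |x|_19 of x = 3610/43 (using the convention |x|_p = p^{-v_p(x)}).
|3610/43|_19 = 1/361

Step 1 — compute v_19(x) by factoring powers of 19 out of the numerator and denominator: v_19(3610/43) = 2. Step 2 — apply |x|_p = p^{-v_p(x)} = 19^{-2} = 1/361.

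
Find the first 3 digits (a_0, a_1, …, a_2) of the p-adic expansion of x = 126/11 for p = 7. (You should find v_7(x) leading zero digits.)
(a_0, …, a_2) = (0, 1, 2)

v_7(126/11) = 1, so a_0 = ... = a_0 = 0. Factor out: x = 7^1 · u with u = 18/11 a unit in ℤ_7. Expand u iteratively via a_{v+i} = u_i mod 7, u_{i+1} = (u_i − a_{v+i})/7:
  u_0 = 18/11;  a_1 = 1;  u_1 = (u_0 − 1)/7 = 1/11
  u_1 = 1/11;  a_2 = 2;  u_2 = (u_1 − 2)/7 = -3/11
Digits: (0, 1, 2).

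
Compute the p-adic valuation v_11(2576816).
v_11(2576816) = 5

v_11(n) is the largest exponent k such that 11^k divides n. Factor out: 2576816 = 11^5 · 16. (Sign doesn't affect v_p.) So v_11(2576816) = 5.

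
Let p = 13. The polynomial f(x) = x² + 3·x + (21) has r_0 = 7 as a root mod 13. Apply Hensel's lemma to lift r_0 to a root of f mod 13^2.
r_1 = 111 (mod 169)

Hensel: r_{i+1} = r_i − f(r_i)·(f′(r_i))^{-1} mod 13^{i+2}, f′(x) = 2x + 3. Iterate:
  r_0 = 7 (mod 13)
  r_1 = 111 (mod 169)
Final: r = 111 satisfies f(r) ≡ 0 mod 13^2.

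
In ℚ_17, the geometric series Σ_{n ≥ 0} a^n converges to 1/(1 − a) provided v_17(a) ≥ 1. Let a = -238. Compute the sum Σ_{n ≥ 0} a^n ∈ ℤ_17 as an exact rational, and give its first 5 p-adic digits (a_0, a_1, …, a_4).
Σ a^n = 1/(1 − a) = 1/239;  first 5 digits = (1, 3, 8, 4, 5)

v_17(a) = 1 ≥ 1, so the series converges in ℤ_17 to 1/(1 − a) = 1/(1 − (-238)) = 1/239. Expand this rational in ℤ_17: compute digits iteratively via d_i = x_i mod 17, x_{i+1} = (x_i − d_i)/17. The first 5 digits are (1, 3, 8, 4, 5).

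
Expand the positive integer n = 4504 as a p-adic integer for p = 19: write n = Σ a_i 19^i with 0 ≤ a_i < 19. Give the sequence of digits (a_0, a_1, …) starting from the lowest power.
(a_0, a_1, …) = (1, 9, 12)

Repeated division by 19 gives the digits low-to-high: 4504 = 1 + 9·19^1 + 12·19^2. Digit sequence: (1, 9, 12).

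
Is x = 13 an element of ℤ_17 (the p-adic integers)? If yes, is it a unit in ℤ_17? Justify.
x ∈ ℤ_17^× (unit); v_17(x) = 0

ℤ_17 = {x ∈ ℚ_17 : v_17(x) ≥ 0} and ℤ_17^× = {x ∈ ℤ_17 : v_17(x) = 0}. Here v_17(13) = v_17(num) − v_17(den) = 0; compare against these criteria.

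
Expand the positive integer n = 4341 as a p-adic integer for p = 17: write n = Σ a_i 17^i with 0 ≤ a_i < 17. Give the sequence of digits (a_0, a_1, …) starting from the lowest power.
(a_0, a_1, …) = (6, 0, 15)

Repeated division by 17 gives the digits low-to-high: 4341 = 6 + 15·17^2. Digit sequence: (6, 0, 15).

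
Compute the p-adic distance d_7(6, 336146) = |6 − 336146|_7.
d_7(6, 336146) = 1/16807

Step 1 — x − y = 6 − 336146 = -336140. Step 2 — v_7(-336140) = 5 (factor: -336140 = −(7^5 · 20); the sign does not affect v_p). Step 3 — |x − y|_7 = 7^{-5} = 1/16807.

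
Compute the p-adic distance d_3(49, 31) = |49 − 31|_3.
d_3(49, 31) = 1/9

Step 1 — x − y = 49 − 31 = 18. Step 2 — v_3(18) = 2 (factor: 18 = (3^2 · 2); the sign does not affect v_p). Step 3 — |x − y|_3 = 3^{-2} = 1/9.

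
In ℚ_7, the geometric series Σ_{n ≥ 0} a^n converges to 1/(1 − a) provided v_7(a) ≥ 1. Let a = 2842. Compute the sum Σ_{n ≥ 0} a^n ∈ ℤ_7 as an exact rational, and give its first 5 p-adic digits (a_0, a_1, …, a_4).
Σ a^n = 1/(1 − a) = -1/2841;  first 5 digits = (1, 0, 2, 1, 5)

v_7(a) = 2 ≥ 1, so the series converges in ℤ_7 to 1/(1 − a) = 1/(1 − 2842) = -1/2841. Expand this rational in ℤ_7: compute digits iteratively via d_i = x_i mod 7, x_{i+1} = (x_i − d_i)/7. The first 5 digits are (1, 0, 2, 1, 5).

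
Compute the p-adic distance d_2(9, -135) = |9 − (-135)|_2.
d_2(9, -135) = 1/16

Step 1 — x − y = 9 − (-135) = 144. Step 2 — v_2(144) = 4 (factor: 144 = (2^4 · 9); the sign does not affect v_p). Step 3 — |x − y|_2 = 2^{-4} = 1/16.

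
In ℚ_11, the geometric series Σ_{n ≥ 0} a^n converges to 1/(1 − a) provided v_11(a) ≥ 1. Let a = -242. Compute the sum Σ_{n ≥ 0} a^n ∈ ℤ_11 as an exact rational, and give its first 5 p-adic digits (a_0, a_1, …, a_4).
Σ a^n = 1/(1 − a) = 1/243;  first 5 digits = (1, 0, 9, 10, 3)

v_11(a) = 2 ≥ 1, so the series converges in ℤ_11 to 1/(1 − a) = 1/(1 − (-242)) = 1/243. Expand this rational in ℤ_11: compute digits iteratively via d_i = x_i mod 11, x_{i+1} = (x_i − d_i)/11. The first 5 digits are (1, 0, 9, 10, 3).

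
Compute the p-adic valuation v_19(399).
v_19(399) = 1

v_19(n) is the largest exponent k such that 19^k divides n. Factor out: 399 = 19^1 · 21. (Sign doesn't affect v_p.) So v_19(399) = 1.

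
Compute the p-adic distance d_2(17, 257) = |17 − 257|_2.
d_2(17, 257) = 1/16

Step 1 — x − y = 17 − 257 = -240. Step 2 — v_2(-240) = 4 (factor: -240 = −(2^4 · 15); the sign does not affect v_p). Step 3 — |x − y|_2 = 2^{-4} = 1/16.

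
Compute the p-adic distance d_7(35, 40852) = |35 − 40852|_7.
d_7(35, 40852) = 1/2401

Step 1 — x − y = 35 − 40852 = -40817. Step 2 — v_7(-40817) = 4 (factor: -40817 = −(7^4 · 17); the sign does not affect v_p). Step 3 — |x − y|_7 = 7^{-4} = 1/2401.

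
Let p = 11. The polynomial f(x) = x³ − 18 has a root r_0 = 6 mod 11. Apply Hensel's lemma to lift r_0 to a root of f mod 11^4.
r_3 = 11237 (mod 14641)

Hensel: r_{i+1} = r_i − f(r_i)/f′(r_i) mod 11^{i+2}, where f′(x) = 3x². Iterate:
  r_0 = 6 (mod 11)
  r_1 = 105 (mod 121)
  r_2 = 589 (mod 1331)
  r_3 = 11237 (mod 14641)
Final: r = 11237 with f(r) ≡ 0 mod 11^4.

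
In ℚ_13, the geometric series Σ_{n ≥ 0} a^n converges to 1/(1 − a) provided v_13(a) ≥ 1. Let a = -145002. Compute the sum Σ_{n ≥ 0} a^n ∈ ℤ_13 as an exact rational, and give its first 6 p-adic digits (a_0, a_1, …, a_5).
Σ a^n = 1/(1 − a) = 1/145003;  first 6 digits = (1, 0, 0, 12, 7, 12)

v_13(a) = 3 ≥ 1, so the series converges in ℤ_13 to 1/(1 − a) = 1/(1 − (-145002)) = 1/145003. Expand this rational in ℤ_13: compute digits iteratively via d_i = x_i mod 13, x_{i+1} = (x_i − d_i)/13. The first 6 digits are (1, 0, 0, 12, 7, 12).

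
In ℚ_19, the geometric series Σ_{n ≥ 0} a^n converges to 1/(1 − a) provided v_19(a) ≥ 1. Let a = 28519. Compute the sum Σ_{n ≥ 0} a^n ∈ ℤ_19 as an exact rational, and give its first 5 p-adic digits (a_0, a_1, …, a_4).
Σ a^n = 1/(1 − a) = -1/28518;  first 5 digits = (1, 0, 3, 4, 9)

v_19(a) = 2 ≥ 1, so the series converges in ℤ_19 to 1/(1 − a) = 1/(1 − 28519) = -1/28518. Expand this rational in ℤ_19: compute digits iteratively via d_i = x_i mod 19, x_{i+1} = (x_i − d_i)/19. The first 5 digits are (1, 0, 3, 4, 9).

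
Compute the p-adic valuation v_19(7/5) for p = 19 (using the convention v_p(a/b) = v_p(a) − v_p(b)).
v_19(7/5) = 0

Factor powers of 19 from the numerator and denominator of the reduced fraction: 7 = 19^0 · 7 and 5 = 19^0 · 5. Apply v_p(a/b) = v_p(a) − v_p(b): v_19(7/5) = 0 − 0 = 0.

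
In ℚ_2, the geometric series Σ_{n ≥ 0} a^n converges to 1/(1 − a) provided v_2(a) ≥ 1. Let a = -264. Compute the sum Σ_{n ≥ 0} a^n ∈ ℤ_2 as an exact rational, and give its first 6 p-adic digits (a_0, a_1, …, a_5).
Σ a^n = 1/(1 − a) = 1/265;  first 6 digits = (1, 0, 0, 1, 1, 1)

v_2(a) = 3 ≥ 1, so the series converges in ℤ_2 to 1/(1 − a) = 1/(1 − (-264)) = 1/265. Expand this rational in ℤ_2: compute digits iteratively via d_i = x_i mod 2, x_{i+1} = (x_i − d_i)/2. The first 6 digits are (1, 0, 0, 1, 1, 1).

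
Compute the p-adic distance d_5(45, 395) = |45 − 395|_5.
d_5(45, 395) = 1/25

Step 1 — x − y = 45 − 395 = -350. Step 2 — v_5(-350) = 2 (factor: -350 = −(5^2 · 14); the sign does not affect v_p). Step 3 — |x − y|_5 = 5^{-2} = 1/25.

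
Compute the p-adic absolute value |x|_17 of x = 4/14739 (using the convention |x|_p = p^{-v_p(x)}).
|4/14739|_17 = 4913

Step 1 — compute v_17(x) by factoring powers of 17 out of the numerator and denominator: v_17(4/14739) = -3. Step 2 — apply |x|_p = p^{-v_p(x)} = 17^{3} = 4913.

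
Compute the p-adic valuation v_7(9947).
v_7(9947) = 3

v_7(n) is the largest exponent k such that 7^k divides n. Factor out: 9947 = 7^3 · 29. (Sign doesn't affect v_p.) So v_7(9947) = 3.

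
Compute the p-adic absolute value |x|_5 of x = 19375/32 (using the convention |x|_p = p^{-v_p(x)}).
|19375/32|_5 = 1/625

Step 1 — compute v_5(x) by factoring powers of 5 out of the numerator and denominator: v_5(19375/32) = 4. Step 2 — apply |x|_p = p^{-v_p(x)} = 5^{-4} = 1/625.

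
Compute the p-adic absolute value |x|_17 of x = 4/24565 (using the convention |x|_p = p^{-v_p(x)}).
|4/24565|_17 = 4913

Step 1 — compute v_17(x) by factoring powers of 17 out of the numerator and denominator: v_17(4/24565) = -3. Step 2 — apply |x|_p = p^{-v_p(x)} = 17^{3} = 4913.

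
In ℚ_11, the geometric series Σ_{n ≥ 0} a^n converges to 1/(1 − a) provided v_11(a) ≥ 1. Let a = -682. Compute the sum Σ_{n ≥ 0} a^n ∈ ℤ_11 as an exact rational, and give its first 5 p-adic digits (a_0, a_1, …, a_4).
Σ a^n = 1/(1 − a) = 1/683;  first 5 digits = (1, 4, 10, 5, 5)

v_11(a) = 1 ≥ 1, so the series converges in ℤ_11 to 1/(1 − a) = 1/(1 − (-682)) = 1/683. Expand this rational in ℤ_11: compute digits iteratively via d_i = x_i mod 11, x_{i+1} = (x_i − d_i)/11. The first 5 digits are (1, 4, 10, 5, 5).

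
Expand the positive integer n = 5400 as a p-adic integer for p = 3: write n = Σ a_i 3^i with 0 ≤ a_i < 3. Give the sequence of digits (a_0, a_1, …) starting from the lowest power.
(a_0, a_1, …) = (0, 0, 0, 2, 0, 1, 1, 2)

Repeated division by 3 gives the digits low-to-high: 5400 = 2·3^3 + 1·3^5 + 1·3^6 + 2·3^7. Digit sequence: (0, 0, 0, 2, 0, 1, 1, 2).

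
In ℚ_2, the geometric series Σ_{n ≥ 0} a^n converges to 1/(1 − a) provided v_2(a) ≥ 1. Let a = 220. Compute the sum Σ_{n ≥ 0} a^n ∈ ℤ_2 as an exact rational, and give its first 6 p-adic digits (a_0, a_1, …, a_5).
Σ a^n = 1/(1 − a) = -1/219;  first 6 digits = (1, 0, 1, 1, 0, 1)

v_2(a) = 2 ≥ 1, so the series converges in ℤ_2 to 1/(1 − a) = 1/(1 − 220) = -1/219. Expand this rational in ℤ_2: compute digits iteratively via d_i = x_i mod 2, x_{i+1} = (x_i − d_i)/2. The first 6 digits are (1, 0, 1, 1, 0, 1).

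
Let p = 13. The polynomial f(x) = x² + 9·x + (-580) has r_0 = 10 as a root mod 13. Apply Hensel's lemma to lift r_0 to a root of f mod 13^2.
r_1 = 140 (mod 169)

Hensel: r_{i+1} = r_i − f(r_i)·(f′(r_i))^{-1} mod 13^{i+2}, f′(x) = 2x + 9. Iterate:
  r_0 = 10 (mod 13)
  r_1 = 140 (mod 169)
Final: r = 140 satisfies f(r) ≡ 0 mod 13^2.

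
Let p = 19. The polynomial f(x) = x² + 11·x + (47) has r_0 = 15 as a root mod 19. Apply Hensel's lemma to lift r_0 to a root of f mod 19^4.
r_3 = 73393 (mod 130321)

Hensel: r_{i+1} = r_i − f(r_i)·(f′(r_i))^{-1} mod 19^{i+2}, f′(x) = 2x + 11. Iterate:
  r_0 = 15 (mod 19)
  r_1 = 110 (mod 361)
  r_2 = 4803 (mod 6859)
  r_3 = 73393 (mod 130321)
Final: r = 73393 satisfies f(r) ≡ 0 mod 19^4.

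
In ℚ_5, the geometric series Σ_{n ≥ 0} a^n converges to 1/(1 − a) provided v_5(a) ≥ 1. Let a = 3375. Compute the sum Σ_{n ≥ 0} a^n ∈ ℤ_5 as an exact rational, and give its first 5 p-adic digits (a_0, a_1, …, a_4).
Σ a^n = 1/(1 − a) = -1/3374;  first 5 digits = (1, 0, 0, 2, 0)

v_5(a) = 3 ≥ 1, so the series converges in ℤ_5 to 1/(1 − a) = 1/(1 − 3375) = -1/3374. Expand this rational in ℤ_5: compute digits iteratively via d_i = x_i mod 5, x_{i+1} = (x_i − d_i)/5. The first 5 digits are (1, 0, 0, 2, 0).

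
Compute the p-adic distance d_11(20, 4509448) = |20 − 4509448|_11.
d_11(20, 4509448) = 1/161051

Step 1 — x − y = 20 − 4509448 = -4509428. Step 2 — v_11(-4509428) = 5 (factor: -4509428 = −(11^5 · 28); the sign does not affect v_p). Step 3 — |x − y|_11 = 11^{-5} = 1/161051.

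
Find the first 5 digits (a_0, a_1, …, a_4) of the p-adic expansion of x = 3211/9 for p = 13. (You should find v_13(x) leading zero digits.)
(a_0, …, a_4) = (0, 0, 5, 7, 11)

v_13(3211/9) = 2, so a_0 = ... = a_1 = 0. Factor out: x = 13^2 · u with u = 19/9 a unit in ℤ_13. Expand u iteratively via a_{v+i} = u_i mod 13, u_{i+1} = (u_i − a_{v+i})/13:
  u_0 = 19/9;  a_2 = 5;  u_1 = (u_0 − 5)/13 = -2/9
  u_1 = -2/9;  a_3 = 7;  u_2 = (u_1 − 7)/13 = -5/9
  u_2 = -5/9;  a_4 = 11;  u_3 = (u_2 − 11)/13 = -8/9
Digits: (0, 0, 5, 7, 11).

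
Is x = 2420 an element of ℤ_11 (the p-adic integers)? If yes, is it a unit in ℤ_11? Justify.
x ∈ ℤ_11 but not a unit; v_11(x) = 2 > 0

ℤ_11 = {x ∈ ℚ_11 : v_11(x) ≥ 0} and ℤ_11^× = {x ∈ ℤ_11 : v_11(x) = 0}. Here v_11(2420) = v_11(num) − v_11(den) = 2; compare against these criteria.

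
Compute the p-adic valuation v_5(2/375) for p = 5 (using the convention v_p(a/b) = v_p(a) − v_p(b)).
v_5(2/375) = -3

Factor powers of 5 from the numerator and denominator of the reduced fraction: 2 = 5^0 · 2 and 375 = 5^3 · 3. Apply v_p(a/b) = v_p(a) − v_p(b): v_5(2/375) = 0 − 3 = -3.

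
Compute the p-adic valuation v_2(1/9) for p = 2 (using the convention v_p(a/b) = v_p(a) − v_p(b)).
v_2(1/9) = 0

Factor powers of 2 from the numerator and denominator of the reduced fraction: 1 = 2^0 · 1 and 9 = 2^0 · 9. Apply v_p(a/b) = v_p(a) − v_p(b): v_2(1/9) = 0 − 0 = 0.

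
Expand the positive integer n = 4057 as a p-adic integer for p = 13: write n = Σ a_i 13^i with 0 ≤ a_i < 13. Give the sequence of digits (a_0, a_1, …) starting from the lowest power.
(a_0, a_1, …) = (1, 0, 11, 1)

Repeated division by 13 gives the digits low-to-high: 4057 = 1 + 11·13^2 + 1·13^3. Digit sequence: (1, 0, 11, 1).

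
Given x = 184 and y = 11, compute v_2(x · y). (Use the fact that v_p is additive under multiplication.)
v_2(2024) = 3

v_p(x) = 3 (factor: 184 = 2^3 · 23); v_p(y) = 0 (factor: 11 = 2^0 · 11). Additivity: v_p(xy) = v_p(x) + v_p(y) = 3 + 0 = 3. (Direct check: xy = 2024 = 2^3 · (253).)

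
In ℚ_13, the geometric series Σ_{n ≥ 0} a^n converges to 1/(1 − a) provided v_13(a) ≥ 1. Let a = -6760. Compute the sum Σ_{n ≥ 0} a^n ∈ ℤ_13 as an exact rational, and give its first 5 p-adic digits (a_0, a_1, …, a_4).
Σ a^n = 1/(1 − a) = 1/6761;  first 5 digits = (1, 0, 12, 9, 0)

v_13(a) = 2 ≥ 1, so the series converges in ℤ_13 to 1/(1 − a) = 1/(1 − (-6760)) = 1/6761. Expand this rational in ℤ_13: compute digits iteratively via d_i = x_i mod 13, x_{i+1} = (x_i − d_i)/13. The first 5 digits are (1, 0, 12, 9, 0).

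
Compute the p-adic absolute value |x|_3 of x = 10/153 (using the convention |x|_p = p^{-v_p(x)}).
|10/153|_3 = 9

Step 1 — compute v_3(x) by factoring powers of 3 out of the numerator and denominator: v_3(10/153) = -2. Step 2 — apply |x|_p = p^{-v_p(x)} = 3^{2} = 9.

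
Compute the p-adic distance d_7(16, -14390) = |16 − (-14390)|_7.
d_7(16, -14390) = 1/2401

Step 1 — x − y = 16 − (-14390) = 14406. Step 2 — v_7(14406) = 4 (factor: 14406 = (7^4 · 6); the sign does not affect v_p). Step 3 — |x − y|_7 = 7^{-4} = 1/2401.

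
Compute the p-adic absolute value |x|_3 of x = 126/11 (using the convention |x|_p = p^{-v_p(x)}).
|126/11|_3 = 1/9

Step 1 — compute v_3(x) by factoring powers of 3 out of the numerator and denominator: v_3(126/11) = 2. Step 2 — apply |x|_p = p^{-v_p(x)} = 3^{-2} = 1/9.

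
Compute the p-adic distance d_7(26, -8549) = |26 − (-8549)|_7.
d_7(26, -8549) = 1/343

Step 1 — x − y = 26 − (-8549) = 8575. Step 2 — v_7(8575) = 3 (factor: 8575 = (7^3 · 25); the sign does not affect v_p). Step 3 — |x − y|_7 = 7^{-3} = 1/343.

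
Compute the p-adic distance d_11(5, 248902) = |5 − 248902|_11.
d_11(5, 248902) = 1/14641

Step 1 — x − y = 5 − 248902 = -248897. Step 2 — v_11(-248897) = 4 (factor: -248897 = −(11^4 · 17); the sign does not affect v_p). Step 3 — |x − y|_11 = 11^{-4} = 1/14641.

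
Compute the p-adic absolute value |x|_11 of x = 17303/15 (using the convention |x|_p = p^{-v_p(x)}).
|17303/15|_11 = 1/1331

Step 1 — compute v_11(x) by factoring powers of 11 out of the numerator and denominator: v_11(17303/15) = 3. Step 2 — apply |x|_p = p^{-v_p(x)} = 11^{-3} = 1/1331.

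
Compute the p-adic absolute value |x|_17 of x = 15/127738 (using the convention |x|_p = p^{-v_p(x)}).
|15/127738|_17 = 4913

Step 1 — compute v_17(x) by factoring powers of 17 out of the numerator and denominator: v_17(15/127738) = -3. Step 2 — apply |x|_p = p^{-v_p(x)} = 17^{3} = 4913.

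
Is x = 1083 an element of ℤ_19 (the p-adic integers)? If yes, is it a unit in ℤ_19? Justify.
x ∈ ℤ_19 but not a unit; v_19(x) = 2 > 0

ℤ_19 = {x ∈ ℚ_19 : v_19(x) ≥ 0} and ℤ_19^× = {x ∈ ℤ_19 : v_19(x) = 0}. Here v_19(1083) = v_19(num) − v_19(den) = 2; compare against these criteria.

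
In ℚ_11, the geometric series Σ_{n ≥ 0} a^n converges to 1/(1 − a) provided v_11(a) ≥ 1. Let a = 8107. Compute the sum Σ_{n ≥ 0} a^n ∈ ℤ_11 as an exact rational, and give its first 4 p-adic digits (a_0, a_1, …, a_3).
Σ a^n = 1/(1 − a) = -1/8106;  first 4 digits = (1, 0, 1, 6)

v_11(a) = 2 ≥ 1, so the series converges in ℤ_11 to 1/(1 − a) = 1/(1 − 8107) = -1/8106. Expand this rational in ℤ_11: compute digits iteratively via d_i = x_i mod 11, x_{i+1} = (x_i − d_i)/11. The first 4 digits are (1, 0, 1, 6).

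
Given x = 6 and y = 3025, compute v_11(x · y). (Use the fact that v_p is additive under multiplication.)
v_11(18150) = 2

v_p(x) = 0 (factor: 6 = 11^0 · 6); v_p(y) = 2 (factor: 3025 = 11^2 · 25). Additivity: v_p(xy) = v_p(x) + v_p(y) = 0 + 2 = 2. (Direct check: xy = 18150 = 11^2 · (150).)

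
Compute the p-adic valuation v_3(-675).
v_3(-675) = 3

v_3(n) is the largest exponent k such that 3^k divides n. Factor out: -675 = -3^3 · 25. (Sign doesn't affect v_p.) So v_3(-675) = 3.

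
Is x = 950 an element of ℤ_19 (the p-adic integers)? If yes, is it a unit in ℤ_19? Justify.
x ∈ ℤ_19 but not a unit; v_19(x) = 1 > 0

ℤ_19 = {x ∈ ℚ_19 : v_19(x) ≥ 0} and ℤ_19^× = {x ∈ ℤ_19 : v_19(x) = 0}. Here v_19(950) = v_19(num) − v_19(den) = 1; compare against these criteria.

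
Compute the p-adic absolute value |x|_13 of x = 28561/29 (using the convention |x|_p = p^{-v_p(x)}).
|28561/29|_13 = 1/28561

Step 1 — compute v_13(x) by factoring powers of 13 out of the numerator and denominator: v_13(28561/29) = 4. Step 2 — apply |x|_p = p^{-v_p(x)} = 13^{-4} = 1/28561.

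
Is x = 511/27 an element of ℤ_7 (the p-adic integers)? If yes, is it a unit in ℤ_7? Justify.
x ∈ ℤ_7 but not a unit; v_7(x) = 1 > 0

ℤ_7 = {x ∈ ℚ_7 : v_7(x) ≥ 0} and ℤ_7^× = {x ∈ ℤ_7 : v_7(x) = 0}. Here v_7(511/27) = v_7(num) − v_7(den) = 1; compare against these criteria.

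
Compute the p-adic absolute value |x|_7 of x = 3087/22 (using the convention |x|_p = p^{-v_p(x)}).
|3087/22|_7 = 1/343

Step 1 — compute v_7(x) by factoring powers of 7 out of the numerator and denominator: v_7(3087/22) = 3. Step 2 — apply |x|_p = p^{-v_p(x)} = 7^{-3} = 1/343.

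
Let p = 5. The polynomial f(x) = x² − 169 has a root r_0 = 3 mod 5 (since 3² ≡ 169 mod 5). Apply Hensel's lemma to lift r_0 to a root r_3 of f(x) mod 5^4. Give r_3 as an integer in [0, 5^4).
r_3 = 13 (mod 625)

Hensel's recurrence: r_{i+1} = r_i − f(r_i)·(f′(r_i))^{-1} mod 5^{i+2}, with f′(x) = 2x. Iterate:
  r_0 = 3 (mod 5)
  r_1 = 13 (mod 25)
  r_2 = 13 (mod 125)
  r_3 = 13 (mod 625)
Final: r_3 = 13, and one checks f(r_3) ≡ 0 mod 5^4.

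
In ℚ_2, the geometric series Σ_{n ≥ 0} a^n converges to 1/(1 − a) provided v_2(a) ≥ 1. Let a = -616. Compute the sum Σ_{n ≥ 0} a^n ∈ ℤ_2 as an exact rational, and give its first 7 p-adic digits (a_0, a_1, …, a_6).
Σ a^n = 1/(1 − a) = 1/617;  first 7 digits = (1, 0, 0, 1, 1, 0, 1)

v_2(a) = 3 ≥ 1, so the series converges in ℤ_2 to 1/(1 − a) = 1/(1 − (-616)) = 1/617. Expand this rational in ℤ_2: compute digits iteratively via d_i = x_i mod 2, x_{i+1} = (x_i − d_i)/2. The first 7 digits are (1, 0, 0, 1, 1, 0, 1).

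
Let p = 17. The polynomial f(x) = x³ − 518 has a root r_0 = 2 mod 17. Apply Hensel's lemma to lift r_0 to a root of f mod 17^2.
r_1 = 189 (mod 289)

Hensel: r_{i+1} = r_i − f(r_i)/f′(r_i) mod 17^{i+2}, where f′(x) = 3x². Iterate:
  r_0 = 2 (mod 17)
  r_1 = 189 (mod 289)
Final: r = 189 with f(r) ≡ 0 mod 17^2.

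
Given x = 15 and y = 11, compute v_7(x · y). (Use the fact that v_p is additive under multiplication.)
v_7(165) = 0

v_p(x) = 0 (factor: 15 = 7^0 · 15); v_p(y) = 0 (factor: 11 = 7^0 · 11). Additivity: v_p(xy) = v_p(x) + v_p(y) = 0 + 0 = 0. (Direct check: xy = 165 = 7^0 · (165).)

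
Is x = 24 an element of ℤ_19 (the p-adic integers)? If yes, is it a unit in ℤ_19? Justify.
x ∈ ℤ_19^× (unit); v_19(x) = 0

ℤ_19 = {x ∈ ℚ_19 : v_19(x) ≥ 0} and ℤ_19^× = {x ∈ ℤ_19 : v_19(x) = 0}. Here v_19(24) = v_19(num) − v_19(den) = 0; compare against these criteria.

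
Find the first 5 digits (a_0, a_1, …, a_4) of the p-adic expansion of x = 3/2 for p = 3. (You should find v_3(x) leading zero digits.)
(a_0, …, a_4) = (0, 2, 1, 1, 1)

v_3(3/2) = 1, so a_0 = ... = a_0 = 0. Factor out: x = 3^1 · u with u = 1/2 a unit in ℤ_3. Expand u iteratively via a_{v+i} = u_i mod 3, u_{i+1} = (u_i − a_{v+i})/3:
  u_0 = 1/2;  a_1 = 2;  u_1 = (u_0 − 2)/3 = -1/2
  u_1 = -1/2;  a_2 = 1;  u_2 = (u_1 − 1)/3 = -1/2
  u_2 = -1/2;  a_3 = 1;  u_3 = (u_2 − 1)/3 = -1/2
  u_3 = -1/2;  a_4 = 1;  u_4 = (u_3 − 1)/3 = -1/2
Digits: (0, 2, 1, 1, 1).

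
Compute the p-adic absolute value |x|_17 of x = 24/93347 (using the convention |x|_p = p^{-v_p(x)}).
|24/93347|_17 = 4913

Step 1 — compute v_17(x) by factoring powers of 17 out of the numerator and denominator: v_17(24/93347) = -3. Step 2 — apply |x|_p = p^{-v_p(x)} = 17^{3} = 4913.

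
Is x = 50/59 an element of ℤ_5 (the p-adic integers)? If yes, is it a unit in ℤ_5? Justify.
x ∈ ℤ_5 but not a unit; v_5(x) = 2 > 0

ℤ_5 = {x ∈ ℚ_5 : v_5(x) ≥ 0} and ℤ_5^× = {x ∈ ℤ_5 : v_5(x) = 0}. Here v_5(50/59) = v_5(num) − v_5(den) = 2; compare against these criteria.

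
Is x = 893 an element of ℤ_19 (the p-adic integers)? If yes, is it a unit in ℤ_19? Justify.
x ∈ ℤ_19 but not a unit; v_19(x) = 1 > 0

ℤ_19 = {x ∈ ℚ_19 : v_19(x) ≥ 0} and ℤ_19^× = {x ∈ ℤ_19 : v_19(x) = 0}. Here v_19(893) = v_19(num) − v_19(den) = 1; compare against these criteria.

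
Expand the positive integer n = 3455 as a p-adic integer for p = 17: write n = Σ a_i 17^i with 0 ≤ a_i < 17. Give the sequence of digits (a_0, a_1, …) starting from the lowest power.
(a_0, a_1, …) = (4, 16, 11)

Repeated division by 17 gives the digits low-to-high: 3455 = 4 + 16·17^1 + 11·17^2. Digit sequence: (4, 16, 11).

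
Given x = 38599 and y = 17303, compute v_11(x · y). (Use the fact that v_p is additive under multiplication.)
v_11(667878497) = 6

v_p(x) = 3 (factor: 38599 = 11^3 · 29); v_p(y) = 3 (factor: 17303 = 11^3 · 13). Additivity: v_p(xy) = v_p(x) + v_p(y) = 3 + 3 = 6. (Direct check: xy = 667878497 = 11^6 · (377).)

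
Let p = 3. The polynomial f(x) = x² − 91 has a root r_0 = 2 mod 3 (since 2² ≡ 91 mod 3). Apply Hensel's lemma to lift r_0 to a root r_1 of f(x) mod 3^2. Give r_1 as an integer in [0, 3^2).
r_1 = 8 (mod 9)

Hensel's recurrence: r_{i+1} = r_i − f(r_i)·(f′(r_i))^{-1} mod 3^{i+2}, with f′(x) = 2x. Iterate:
  r_0 = 2 (mod 3)
  r_1 = 8 (mod 9)
Final: r_1 = 8, and one checks f(r_1) ≡ 0 mod 3^2.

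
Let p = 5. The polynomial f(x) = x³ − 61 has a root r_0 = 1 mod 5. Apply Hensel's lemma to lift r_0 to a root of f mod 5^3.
r_2 = 121 (mod 125)

Hensel: r_{i+1} = r_i − f(r_i)/f′(r_i) mod 5^{i+2}, where f′(x) = 3x². Iterate:
  r_0 = 1 (mod 5)
  r_1 = 21 (mod 25)
  r_2 = 121 (mod 125)
Final: r = 121 with f(r) ≡ 0 mod 5^3.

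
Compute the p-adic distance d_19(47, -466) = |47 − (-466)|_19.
d_19(47, -466) = 1/19

Step 1 — x − y = 47 − (-466) = 513. Step 2 — v_19(513) = 1 (factor: 513 = (19^1 · 27); the sign does not affect v_p). Step 3 — |x − y|_19 = 19^{-1} = 1/19.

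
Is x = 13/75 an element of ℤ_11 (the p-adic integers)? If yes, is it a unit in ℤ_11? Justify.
x ∈ ℤ_11^× (unit); v_11(x) = 0

ℤ_11 = {x ∈ ℚ_11 : v_11(x) ≥ 0} and ℤ_11^× = {x ∈ ℤ_11 : v_11(x) = 0}. Here v_11(13/75) = v_11(num) − v_11(den) = 0; compare against these criteria.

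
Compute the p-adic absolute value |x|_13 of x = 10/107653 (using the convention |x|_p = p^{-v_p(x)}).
|10/107653|_13 = 2197

Step 1 — compute v_13(x) by factoring powers of 13 out of the numerator and denominator: v_13(10/107653) = -3. Step 2 — apply |x|_p = p^{-v_p(x)} = 13^{3} = 2197.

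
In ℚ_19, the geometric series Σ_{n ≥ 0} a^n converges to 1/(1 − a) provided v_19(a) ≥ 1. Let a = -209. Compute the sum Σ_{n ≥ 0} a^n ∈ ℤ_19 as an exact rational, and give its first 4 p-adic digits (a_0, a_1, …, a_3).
Σ a^n = 1/(1 − a) = 1/210;  first 4 digits = (1, 8, 6, 5)

v_19(a) = 1 ≥ 1, so the series converges in ℤ_19 to 1/(1 − a) = 1/(1 − (-209)) = 1/210. Expand this rational in ℤ_19: compute digits iteratively via d_i = x_i mod 19, x_{i+1} = (x_i − d_i)/19. The first 4 digits are (1, 8, 6, 5).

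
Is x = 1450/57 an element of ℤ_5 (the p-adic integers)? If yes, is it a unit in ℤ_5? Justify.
x ∈ ℤ_5 but not a unit; v_5(x) = 2 > 0

ℤ_5 = {x ∈ ℚ_5 : v_5(x) ≥ 0} and ℤ_5^× = {x ∈ ℤ_5 : v_5(x) = 0}. Here v_5(1450/57) = v_5(num) − v_5(den) = 2; compare against these criteria.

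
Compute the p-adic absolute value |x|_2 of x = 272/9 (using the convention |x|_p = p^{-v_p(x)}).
|272/9|_2 = 1/16

Step 1 — compute v_2(x) by factoring powers of 2 out of the numerator and denominator: v_2(272/9) = 4. Step 2 — apply |x|_p = p^{-v_p(x)} = 2^{-4} = 1/16.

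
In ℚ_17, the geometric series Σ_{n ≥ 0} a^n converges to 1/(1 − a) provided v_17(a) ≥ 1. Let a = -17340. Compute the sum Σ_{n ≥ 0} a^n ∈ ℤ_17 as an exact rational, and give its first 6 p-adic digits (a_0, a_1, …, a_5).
Σ a^n = 1/(1 − a) = 1/17341;  first 6 digits = (1, 0, 8, 13, 12, 7)

v_17(a) = 2 ≥ 1, so the series converges in ℤ_17 to 1/(1 − a) = 1/(1 − (-17340)) = 1/17341. Expand this rational in ℤ_17: compute digits iteratively via d_i = x_i mod 17, x_{i+1} = (x_i − d_i)/17. The first 6 digits are (1, 0, 8, 13, 12, 7).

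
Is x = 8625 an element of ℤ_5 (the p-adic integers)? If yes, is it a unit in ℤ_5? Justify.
x ∈ ℤ_5 but not a unit; v_5(x) = 3 > 0

ℤ_5 = {x ∈ ℚ_5 : v_5(x) ≥ 0} and ℤ_5^× = {x ∈ ℤ_5 : v_5(x) = 0}. Here v_5(8625) = v_5(num) − v_5(den) = 3; compare against these criteria.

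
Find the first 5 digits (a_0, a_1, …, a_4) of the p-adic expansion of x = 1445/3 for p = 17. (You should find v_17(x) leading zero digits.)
(a_0, …, a_4) = (0, 0, 13, 5, 11)

v_17(1445/3) = 2, so a_0 = ... = a_1 = 0. Factor out: x = 17^2 · u with u = 5/3 a unit in ℤ_17. Expand u iteratively via a_{v+i} = u_i mod 17, u_{i+1} = (u_i − a_{v+i})/17:
  u_0 = 5/3;  a_2 = 13;  u_1 = (u_0 − 13)/17 = -2/3
  u_1 = -2/3;  a_3 = 5;  u_2 = (u_1 − 5)/17 = -1/3
  u_2 = -1/3;  a_4 = 11;  u_3 = (u_2 − 11)/17 = -2/3
Digits: (0, 0, 13, 5, 11).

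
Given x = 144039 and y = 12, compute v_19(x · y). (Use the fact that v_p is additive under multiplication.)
v_19(1728468) = 3

v_p(x) = 3 (factor: 144039 = 19^3 · 21); v_p(y) = 0 (factor: 12 = 19^0 · 12). Additivity: v_p(xy) = v_p(x) + v_p(y) = 3 + 0 = 3. (Direct check: xy = 1728468 = 19^3 · (252).)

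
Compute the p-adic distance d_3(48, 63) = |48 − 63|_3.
d_3(48, 63) = 1/3

Step 1 — x − y = 48 − 63 = -15. Step 2 — v_3(-15) = 1 (factor: -15 = −(3^1 · 5); the sign does not affect v_p). Step 3 — |x − y|_3 = 3^{-1} = 1/3.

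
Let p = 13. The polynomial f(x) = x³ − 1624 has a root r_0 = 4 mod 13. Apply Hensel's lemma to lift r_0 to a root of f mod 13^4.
r_3 = 20232 (mod 28561)

Hensel: r_{i+1} = r_i − f(r_i)/f′(r_i) mod 13^{i+2}, where f′(x) = 3x². Iterate:
  r_0 = 4 (mod 13)
  r_1 = 121 (mod 169)
  r_2 = 459 (mod 2197)
  r_3 = 20232 (mod 28561)
Final: r = 20232 with f(r) ≡ 0 mod 13^4.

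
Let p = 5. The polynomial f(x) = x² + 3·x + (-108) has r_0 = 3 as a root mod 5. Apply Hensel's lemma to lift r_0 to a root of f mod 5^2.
r_1 = 13 (mod 25)

Hensel: r_{i+1} = r_i − f(r_i)·(f′(r_i))^{-1} mod 5^{i+2}, f′(x) = 2x + 3. Iterate:
  r_0 = 3 (mod 5)
  r_1 = 13 (mod 25)
Final: r = 13 satisfies f(r) ≡ 0 mod 5^2.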